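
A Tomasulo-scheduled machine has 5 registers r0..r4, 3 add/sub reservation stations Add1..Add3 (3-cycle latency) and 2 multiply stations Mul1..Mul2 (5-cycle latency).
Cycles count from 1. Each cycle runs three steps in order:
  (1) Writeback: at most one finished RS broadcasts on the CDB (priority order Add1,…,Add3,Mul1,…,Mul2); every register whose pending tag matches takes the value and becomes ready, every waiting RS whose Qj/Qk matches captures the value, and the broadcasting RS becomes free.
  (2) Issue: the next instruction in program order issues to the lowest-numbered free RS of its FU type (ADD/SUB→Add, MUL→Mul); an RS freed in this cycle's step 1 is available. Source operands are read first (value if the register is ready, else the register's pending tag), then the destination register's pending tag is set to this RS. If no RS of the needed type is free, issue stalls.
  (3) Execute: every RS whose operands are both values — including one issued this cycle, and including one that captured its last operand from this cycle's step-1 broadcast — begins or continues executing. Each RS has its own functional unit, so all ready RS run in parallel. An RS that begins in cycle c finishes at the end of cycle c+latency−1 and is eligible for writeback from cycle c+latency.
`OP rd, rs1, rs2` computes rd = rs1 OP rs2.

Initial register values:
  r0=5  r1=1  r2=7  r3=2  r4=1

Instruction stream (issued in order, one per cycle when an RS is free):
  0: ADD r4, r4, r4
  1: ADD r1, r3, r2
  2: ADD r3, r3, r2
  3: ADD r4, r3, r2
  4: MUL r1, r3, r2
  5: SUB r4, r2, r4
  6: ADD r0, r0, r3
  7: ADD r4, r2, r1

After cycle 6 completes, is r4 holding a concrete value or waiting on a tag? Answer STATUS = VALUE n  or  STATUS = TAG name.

cycle 1: issue ADD r4<-Add1 // r0:5,r1:1,r2:7,r3:2,r4:Add1
cycle 2: issue ADD r1<-Add2 // r0:5,r1:Add2,r2:7,r3:2,r4:Add1
cycle 3: issue ADD r3<-Add3 // r0:5,r1:Add2,r2:7,r3:Add3,r4:Add1
cycle 4: CDB Add1=2; issue ADD r4<-Add1 // r0:5,r1:Add2,r2:7,r3:Add3,r4:Add1
cycle 5: CDB Add2=9; issue MUL r1<-Mul1 // r0:5,r1:Mul1,r2:7,r3:Add3,r4:Add1
cycle 6: CDB Add3=9; issue SUB r4<-Add2 // r0:5,r1:Mul1,r2:7,r3:9,r4:Add2

STATUS = TAG Add2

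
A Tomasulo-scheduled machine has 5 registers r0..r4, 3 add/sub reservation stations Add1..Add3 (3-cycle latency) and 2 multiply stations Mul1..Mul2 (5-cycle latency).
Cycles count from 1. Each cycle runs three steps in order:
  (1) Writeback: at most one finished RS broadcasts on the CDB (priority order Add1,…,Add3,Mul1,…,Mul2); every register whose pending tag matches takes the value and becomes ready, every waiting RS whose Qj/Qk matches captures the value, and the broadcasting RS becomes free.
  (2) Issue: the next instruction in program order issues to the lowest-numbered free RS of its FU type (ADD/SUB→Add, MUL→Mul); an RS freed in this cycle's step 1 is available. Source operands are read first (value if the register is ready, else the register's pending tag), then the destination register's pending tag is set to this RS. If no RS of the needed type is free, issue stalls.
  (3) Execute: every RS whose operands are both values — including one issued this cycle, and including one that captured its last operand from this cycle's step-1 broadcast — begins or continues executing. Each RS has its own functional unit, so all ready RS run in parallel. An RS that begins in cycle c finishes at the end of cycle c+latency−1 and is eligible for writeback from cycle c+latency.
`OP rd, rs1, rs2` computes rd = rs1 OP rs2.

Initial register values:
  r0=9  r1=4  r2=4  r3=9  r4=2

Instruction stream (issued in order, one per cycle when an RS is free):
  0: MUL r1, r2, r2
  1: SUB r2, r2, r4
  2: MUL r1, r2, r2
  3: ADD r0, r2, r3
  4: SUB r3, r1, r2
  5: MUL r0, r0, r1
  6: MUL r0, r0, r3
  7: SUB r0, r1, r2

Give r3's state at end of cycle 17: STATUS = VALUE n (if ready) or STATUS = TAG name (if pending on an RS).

cycle 1: issue MUL r1<-Mul1 // r0:9,r1:Mul1,r2:4,r3:9,r4:2
cycle 2: issue SUB r2<-Add1 // r0:9,r1:Mul1,r2:Add1,r3:9,r4:2
cycle 3: issue MUL r1<-Mul2 // r0:9,r1:Mul2,r2:Add1,r3:9,r4:2
cycle 4: issue ADD r0<-Add2 // r0:Add2,r1:Mul2,r2:Add1,r3:9,r4:2
cycle 5: CDB Add1=2; issue SUB r3<-Add1 // r0:Add2,r1:Mul2,r2:2,r3:Add1,r4:2
cycle 6: CDB Mul1=16; issue MUL r0<-Mul1 // r0:Mul1,r1:Mul2,r2:2,r3:Add1,r4:2
cycle 7: stall // r0:Mul1,r1:Mul2,r2:2,r3:Add1,r4:2
cycle 8: CDB Add2=11; stall // r0:Mul1,r1:Mul2,r2:2,r3:Add1,r4:2
cycle 9: stall // r0:Mul1,r1:Mul2,r2:2,r3:Add1,r4:2
cycle 10: CDB Mul2=4; issue MUL r0<-Mul2 // r0:Mul2,r1:4,r2:2,r3:Add1,r4:2
cycle 11: issue SUB r0<-Add2 // r0:Add2,r1:4,r2:2,r3:Add1,r4:2
cycle 12: - // r0:Add2,r1:4,r2:2,r3:Add1,r4:2
cycle 13: CDB Add1=2 // r0:Add2,r1:4,r2:2,r3:2,r4:2
cycle 14: CDB Add2=2 // r0:2,r1:4,r2:2,r3:2,r4:2
cycle 15: CDB Mul1=44 // r0:2,r1:4,r2:2,r3:2,r4:2
cycle 16: - // r0:2,r1:4,r2:2,r3:2,r4:2
cycle 17: - // r0:2,r1:4,r2:2,r3:2,r4:2

STATUS = VALUE 2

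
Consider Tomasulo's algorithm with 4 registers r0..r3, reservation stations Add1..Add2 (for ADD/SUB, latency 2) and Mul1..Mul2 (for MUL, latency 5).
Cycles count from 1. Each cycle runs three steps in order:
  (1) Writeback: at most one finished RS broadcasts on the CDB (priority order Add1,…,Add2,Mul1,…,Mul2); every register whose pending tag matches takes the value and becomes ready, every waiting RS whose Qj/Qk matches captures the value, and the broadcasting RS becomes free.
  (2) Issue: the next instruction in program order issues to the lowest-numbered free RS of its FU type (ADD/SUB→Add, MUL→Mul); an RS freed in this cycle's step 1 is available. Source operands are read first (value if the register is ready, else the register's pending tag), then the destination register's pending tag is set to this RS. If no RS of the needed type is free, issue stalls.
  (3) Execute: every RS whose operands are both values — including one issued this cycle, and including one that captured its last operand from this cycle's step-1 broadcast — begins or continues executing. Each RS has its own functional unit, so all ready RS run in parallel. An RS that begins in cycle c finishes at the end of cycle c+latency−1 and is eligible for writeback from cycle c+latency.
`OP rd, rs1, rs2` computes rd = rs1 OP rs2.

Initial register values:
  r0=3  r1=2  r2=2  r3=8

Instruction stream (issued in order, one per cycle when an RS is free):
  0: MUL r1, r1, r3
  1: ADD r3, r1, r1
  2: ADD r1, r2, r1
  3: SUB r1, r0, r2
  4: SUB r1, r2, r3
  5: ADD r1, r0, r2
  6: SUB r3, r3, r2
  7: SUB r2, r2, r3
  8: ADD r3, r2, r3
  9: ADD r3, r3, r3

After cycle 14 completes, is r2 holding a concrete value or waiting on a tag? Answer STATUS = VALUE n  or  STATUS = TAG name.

STATUS = TAG Add1

c1: issue MUL r1<-Mul1 | r0:3,r1:Mul1,r2:2,r3:8
c2: issue ADD r3<-Add1 | r0:3,r1:Mul1,r2:2,r3:Add1
c3: issue ADD r1<-Add2 | r0:3,r1:Add2,r2:2,r3:Add1
c4: stall | r0:3,r1:Add2,r2:2,r3:Add1
c5: stall | r0:3,r1:Add2,r2:2,r3:Add1
c6: CDB Mul1=16; stall | r0:3,r1:Add2,r2:2,r3:Add1
c7: stall | r0:3,r1:Add2,r2:2,r3:Add1
c8: CDB Add1=32; issue SUB r1<-Add1 | r0:3,r1:Add1,r2:2,r3:32
c9: CDB Add2=18; issue SUB r1<-Add2 | r0:3,r1:Add2,r2:2,r3:32
c10: CDB Add1=1; issue ADD r1<-Add1 | r0:3,r1:Add1,r2:2,r3:32
c11: CDB Add2=-30; issue SUB r3<-Add2 | r0:3,r1:Add1,r2:2,r3:Add2
c12: CDB Add1=5; issue SUB r2<-Add1 | r0:3,r1:5,r2:Add1,r3:Add2
c13: CDB Add2=30; issue ADD r3<-Add2 | r0:3,r1:5,r2:Add1,r3:Add2
c14: stall | r0:3,r1:5,r2:Add1,r3:Add2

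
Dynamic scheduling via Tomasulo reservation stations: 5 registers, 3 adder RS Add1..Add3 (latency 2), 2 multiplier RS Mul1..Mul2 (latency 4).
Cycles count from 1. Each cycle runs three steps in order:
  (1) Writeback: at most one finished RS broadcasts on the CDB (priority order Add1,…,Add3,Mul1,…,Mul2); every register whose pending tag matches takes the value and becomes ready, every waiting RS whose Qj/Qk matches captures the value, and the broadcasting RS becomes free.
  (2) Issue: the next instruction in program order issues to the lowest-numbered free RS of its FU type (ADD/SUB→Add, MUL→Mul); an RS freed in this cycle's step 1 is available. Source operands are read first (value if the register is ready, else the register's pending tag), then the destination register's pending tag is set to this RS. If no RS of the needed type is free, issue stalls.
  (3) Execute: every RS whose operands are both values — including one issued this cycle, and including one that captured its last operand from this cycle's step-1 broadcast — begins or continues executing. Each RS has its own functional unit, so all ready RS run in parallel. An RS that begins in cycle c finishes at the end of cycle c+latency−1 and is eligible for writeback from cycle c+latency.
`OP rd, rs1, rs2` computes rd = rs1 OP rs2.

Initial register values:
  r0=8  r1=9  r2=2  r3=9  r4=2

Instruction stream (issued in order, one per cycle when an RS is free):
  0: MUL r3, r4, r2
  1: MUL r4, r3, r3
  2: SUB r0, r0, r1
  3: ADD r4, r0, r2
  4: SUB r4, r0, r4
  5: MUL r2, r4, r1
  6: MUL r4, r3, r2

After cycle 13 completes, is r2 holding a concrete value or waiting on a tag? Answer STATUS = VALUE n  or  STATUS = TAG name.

STATUS = VALUE -18

c1: issue MUL r3<-Mul1 | r0:8,r1:9,r2:2,r3:Mul1,r4:2
c2: issue MUL r4<-Mul2 | r0:8,r1:9,r2:2,r3:Mul1,r4:Mul2
c3: issue SUB r0<-Add1 | r0:Add1,r1:9,r2:2,r3:Mul1,r4:Mul2
c4: issue ADD r4<-Add2 | r0:Add1,r1:9,r2:2,r3:Mul1,r4:Add2
c5: CDB Add1=-1; issue SUB r4<-Add1 | r0:-1,r1:9,r2:2,r3:Mul1,r4:Add1
c6: CDB Mul1=4; issue MUL r2<-Mul1 | r0:-1,r1:9,r2:Mul1,r3:4,r4:Add1
c7: CDB Add2=1; stall | r0:-1,r1:9,r2:Mul1,r3:4,r4:Add1
c8: stall | r0:-1,r1:9,r2:Mul1,r3:4,r4:Add1
c9: CDB Add1=-2; stall | r0:-1,r1:9,r2:Mul1,r3:4,r4:-2
c10: CDB Mul2=16; issue MUL r4<-Mul2 | r0:-1,r1:9,r2:Mul1,r3:4,r4:Mul2
c11: - | r0:-1,r1:9,r2:Mul1,r3:4,r4:Mul2
c12: - | r0:-1,r1:9,r2:Mul1,r3:4,r4:Mul2
c13: CDB Mul1=-18 | r0:-1,r1:9,r2:-18,r3:4,r4:Mul2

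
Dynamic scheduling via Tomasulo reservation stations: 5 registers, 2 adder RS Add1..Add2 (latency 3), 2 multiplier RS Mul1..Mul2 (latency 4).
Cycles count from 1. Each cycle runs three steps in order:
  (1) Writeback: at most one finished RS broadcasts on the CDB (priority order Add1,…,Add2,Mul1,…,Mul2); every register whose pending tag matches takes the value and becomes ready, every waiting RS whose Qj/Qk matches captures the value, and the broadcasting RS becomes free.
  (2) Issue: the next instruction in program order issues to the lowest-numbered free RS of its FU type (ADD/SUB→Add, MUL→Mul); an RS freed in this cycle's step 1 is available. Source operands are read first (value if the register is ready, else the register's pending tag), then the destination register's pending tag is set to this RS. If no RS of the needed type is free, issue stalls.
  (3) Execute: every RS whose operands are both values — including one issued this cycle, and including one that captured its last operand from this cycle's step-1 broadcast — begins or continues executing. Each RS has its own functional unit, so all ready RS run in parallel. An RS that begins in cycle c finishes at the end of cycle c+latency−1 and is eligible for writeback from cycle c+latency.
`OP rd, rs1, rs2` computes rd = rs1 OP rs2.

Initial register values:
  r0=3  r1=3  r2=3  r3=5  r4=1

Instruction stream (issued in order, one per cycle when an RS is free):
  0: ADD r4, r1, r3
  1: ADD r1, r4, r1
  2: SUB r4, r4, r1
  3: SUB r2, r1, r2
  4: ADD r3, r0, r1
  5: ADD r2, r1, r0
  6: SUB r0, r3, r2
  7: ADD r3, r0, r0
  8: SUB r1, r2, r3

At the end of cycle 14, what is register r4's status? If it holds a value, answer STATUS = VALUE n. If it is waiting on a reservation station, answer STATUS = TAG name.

c1: issue ADD r4<-Add1 | r0:3,r1:3,r2:3,r3:5,r4:Add1
c2: issue ADD r1<-Add2 | r0:3,r1:Add2,r2:3,r3:5,r4:Add1
c3: stall | r0:3,r1:Add2,r2:3,r3:5,r4:Add1
c4: CDB Add1=8; issue SUB r4<-Add1 | r0:3,r1:Add2,r2:3,r3:5,r4:Add1
c5: stall | r0:3,r1:Add2,r2:3,r3:5,r4:Add1
c6: stall | r0:3,r1:Add2,r2:3,r3:5,r4:Add1
c7: CDB Add2=11; issue SUB r2<-Add2 | r0:3,r1:11,r2:Add2,r3:5,r4:Add1
c8: stall | r0:3,r1:11,r2:Add2,r3:5,r4:Add1
c9: stall | r0:3,r1:11,r2:Add2,r3:5,r4:Add1
c10: CDB Add1=-3; issue ADD r3<-Add1 | r0:3,r1:11,r2:Add2,r3:Add1,r4:-3
c11: CDB Add2=8; issue ADD r2<-Add2 | r0:3,r1:11,r2:Add2,r3:Add1,r4:-3
c12: stall | r0:3,r1:11,r2:Add2,r3:Add1,r4:-3
c13: CDB Add1=14; issue SUB r0<-Add1 | r0:Add1,r1:11,r2:Add2,r3:14,r4:-3
c14: CDB Add2=14; issue ADD r3<-Add2 | r0:Add1,r1:11,r2:14,r3:Add2,r4:-3

STATUS = VALUE -3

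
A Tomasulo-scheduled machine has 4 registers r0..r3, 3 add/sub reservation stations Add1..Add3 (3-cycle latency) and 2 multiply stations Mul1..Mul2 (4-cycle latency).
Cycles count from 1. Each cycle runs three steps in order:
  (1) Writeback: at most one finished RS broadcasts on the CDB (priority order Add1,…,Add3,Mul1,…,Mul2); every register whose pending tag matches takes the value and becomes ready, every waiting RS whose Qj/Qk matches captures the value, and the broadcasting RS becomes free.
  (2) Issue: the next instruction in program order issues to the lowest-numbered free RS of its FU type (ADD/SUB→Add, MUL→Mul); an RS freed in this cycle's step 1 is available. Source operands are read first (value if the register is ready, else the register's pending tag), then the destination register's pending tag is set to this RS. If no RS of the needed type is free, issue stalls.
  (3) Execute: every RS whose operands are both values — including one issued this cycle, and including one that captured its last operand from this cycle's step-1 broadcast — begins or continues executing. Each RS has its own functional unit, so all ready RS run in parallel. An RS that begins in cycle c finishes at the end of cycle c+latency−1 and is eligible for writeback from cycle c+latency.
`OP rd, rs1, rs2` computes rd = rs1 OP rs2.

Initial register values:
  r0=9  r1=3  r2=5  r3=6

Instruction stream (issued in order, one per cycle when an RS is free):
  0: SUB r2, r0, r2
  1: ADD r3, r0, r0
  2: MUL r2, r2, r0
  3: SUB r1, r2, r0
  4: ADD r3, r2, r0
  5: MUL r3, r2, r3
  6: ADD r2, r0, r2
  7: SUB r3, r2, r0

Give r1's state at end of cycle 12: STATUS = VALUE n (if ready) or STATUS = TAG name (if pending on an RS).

STATUS = VALUE 27

c1: issue SUB r2<-Add1 | r0:9,r1:3,r2:Add1,r3:6
c2: issue ADD r3<-Add2 | r0:9,r1:3,r2:Add1,r3:Add2
c3: issue MUL r2<-Mul1 | r0:9,r1:3,r2:Mul1,r3:Add2
c4: CDB Add1=4; issue SUB r1<-Add1 | r0:9,r1:Add1,r2:Mul1,r3:Add2
c5: CDB Add2=18; issue ADD r3<-Add2 | r0:9,r1:Add1,r2:Mul1,r3:Add2
c6: issue MUL r3<-Mul2 | r0:9,r1:Add1,r2:Mul1,r3:Mul2
c7: issue ADD r2<-Add3 | r0:9,r1:Add1,r2:Add3,r3:Mul2
c8: CDB Mul1=36; stall | r0:9,r1:Add1,r2:Add3,r3:Mul2
c9: stall | r0:9,r1:Add1,r2:Add3,r3:Mul2
c10: stall | r0:9,r1:Add1,r2:Add3,r3:Mul2
c11: CDB Add1=27; issue SUB r3<-Add1 | r0:9,r1:27,r2:Add3,r3:Add1
c12: CDB Add2=45 | r0:9,r1:27,r2:Add3,r3:Add1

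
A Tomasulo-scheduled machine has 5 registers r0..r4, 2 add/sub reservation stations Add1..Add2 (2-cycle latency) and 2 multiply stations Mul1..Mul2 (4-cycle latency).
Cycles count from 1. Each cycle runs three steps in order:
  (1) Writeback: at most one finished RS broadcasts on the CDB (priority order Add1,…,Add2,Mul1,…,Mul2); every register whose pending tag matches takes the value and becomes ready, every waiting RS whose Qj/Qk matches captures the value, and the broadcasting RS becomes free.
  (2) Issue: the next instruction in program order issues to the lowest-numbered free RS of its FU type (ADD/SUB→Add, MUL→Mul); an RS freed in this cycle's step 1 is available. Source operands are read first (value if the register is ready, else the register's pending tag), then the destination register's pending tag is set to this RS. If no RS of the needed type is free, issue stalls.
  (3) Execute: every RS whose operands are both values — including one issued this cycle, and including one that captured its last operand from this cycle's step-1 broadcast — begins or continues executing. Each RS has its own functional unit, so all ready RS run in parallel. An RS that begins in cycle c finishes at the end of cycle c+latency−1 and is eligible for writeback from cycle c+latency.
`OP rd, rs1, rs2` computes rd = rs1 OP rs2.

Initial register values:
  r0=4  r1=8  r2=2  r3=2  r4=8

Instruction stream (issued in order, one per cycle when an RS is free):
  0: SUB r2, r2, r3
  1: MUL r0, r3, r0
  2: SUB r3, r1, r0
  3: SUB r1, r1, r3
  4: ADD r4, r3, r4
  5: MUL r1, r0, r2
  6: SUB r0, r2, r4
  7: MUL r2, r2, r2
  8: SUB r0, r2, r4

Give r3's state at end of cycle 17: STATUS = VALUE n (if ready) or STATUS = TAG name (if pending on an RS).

STATUS = VALUE 0

c1: issue SUB r2<-Add1 | r0:4,r1:8,r2:Add1,r3:2,r4:8
c2: issue MUL r0<-Mul1 | r0:Mul1,r1:8,r2:Add1,r3:2,r4:8
c3: CDB Add1=0; issue SUB r3<-Add1 | r0:Mul1,r1:8,r2:0,r3:Add1,r4:8
c4: issue SUB r1<-Add2 | r0:Mul1,r1:Add2,r2:0,r3:Add1,r4:8
c5: stall | r0:Mul1,r1:Add2,r2:0,r3:Add1,r4:8
c6: CDB Mul1=8; stall | r0:8,r1:Add2,r2:0,r3:Add1,r4:8
c7: stall | r0:8,r1:Add2,r2:0,r3:Add1,r4:8
c8: CDB Add1=0; issue ADD r4<-Add1 | r0:8,r1:Add2,r2:0,r3:0,r4:Add1
c9: issue MUL r1<-Mul1 | r0:8,r1:Mul1,r2:0,r3:0,r4:Add1
c10: CDB Add1=8; issue SUB r0<-Add1 | r0:Add1,r1:Mul1,r2:0,r3:0,r4:8
c11: CDB Add2=8; issue MUL r2<-Mul2 | r0:Add1,r1:Mul1,r2:Mul2,r3:0,r4:8
c12: CDB Add1=-8; issue SUB r0<-Add1 | r0:Add1,r1:Mul1,r2:Mul2,r3:0,r4:8
c13: CDB Mul1=0 | r0:Add1,r1:0,r2:Mul2,r3:0,r4:8
c14: - | r0:Add1,r1:0,r2:Mul2,r3:0,r4:8
c15: CDB Mul2=0 | r0:Add1,r1:0,r2:0,r3:0,r4:8
c16: - | r0:Add1,r1:0,r2:0,r3:0,r4:8
c17: CDB Add1=-8 | r0:-8,r1:0,r2:0,r3:0,r4:8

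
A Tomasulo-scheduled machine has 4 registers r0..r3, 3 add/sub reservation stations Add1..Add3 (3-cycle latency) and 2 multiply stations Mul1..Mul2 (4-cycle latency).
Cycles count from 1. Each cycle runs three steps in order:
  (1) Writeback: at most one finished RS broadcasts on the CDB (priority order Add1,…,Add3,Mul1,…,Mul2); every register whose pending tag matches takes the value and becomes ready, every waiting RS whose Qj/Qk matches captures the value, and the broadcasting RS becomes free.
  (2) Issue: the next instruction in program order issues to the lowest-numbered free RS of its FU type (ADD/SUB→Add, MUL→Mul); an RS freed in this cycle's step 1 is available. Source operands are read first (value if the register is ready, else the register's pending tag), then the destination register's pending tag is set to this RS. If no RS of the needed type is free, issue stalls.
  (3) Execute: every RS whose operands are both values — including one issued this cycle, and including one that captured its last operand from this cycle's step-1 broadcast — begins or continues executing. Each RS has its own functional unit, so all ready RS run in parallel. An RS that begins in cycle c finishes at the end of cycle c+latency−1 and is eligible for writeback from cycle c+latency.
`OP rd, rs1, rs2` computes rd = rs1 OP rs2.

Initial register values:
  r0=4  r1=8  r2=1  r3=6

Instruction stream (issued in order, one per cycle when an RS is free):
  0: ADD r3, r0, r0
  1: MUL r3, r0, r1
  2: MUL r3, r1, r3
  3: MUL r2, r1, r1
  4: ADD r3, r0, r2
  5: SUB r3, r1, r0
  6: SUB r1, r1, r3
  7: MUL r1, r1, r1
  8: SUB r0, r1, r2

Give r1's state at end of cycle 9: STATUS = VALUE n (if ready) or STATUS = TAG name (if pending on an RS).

STATUS = TAG Add3

c1: issue ADD r3<-Add1 | r0:4,r1:8,r2:1,r3:Add1
c2: issue MUL r3<-Mul1 | r0:4,r1:8,r2:1,r3:Mul1
c3: issue MUL r3<-Mul2 | r0:4,r1:8,r2:1,r3:Mul2
c4: CDB Add1=8; stall | r0:4,r1:8,r2:1,r3:Mul2
c5: stall | r0:4,r1:8,r2:1,r3:Mul2
c6: CDB Mul1=32; issue MUL r2<-Mul1 | r0:4,r1:8,r2:Mul1,r3:Mul2
c7: issue ADD r3<-Add1 | r0:4,r1:8,r2:Mul1,r3:Add1
c8: issue SUB r3<-Add2 | r0:4,r1:8,r2:Mul1,r3:Add2
c9: issue SUB r1<-Add3 | r0:4,r1:Add3,r2:Mul1,r3:Add2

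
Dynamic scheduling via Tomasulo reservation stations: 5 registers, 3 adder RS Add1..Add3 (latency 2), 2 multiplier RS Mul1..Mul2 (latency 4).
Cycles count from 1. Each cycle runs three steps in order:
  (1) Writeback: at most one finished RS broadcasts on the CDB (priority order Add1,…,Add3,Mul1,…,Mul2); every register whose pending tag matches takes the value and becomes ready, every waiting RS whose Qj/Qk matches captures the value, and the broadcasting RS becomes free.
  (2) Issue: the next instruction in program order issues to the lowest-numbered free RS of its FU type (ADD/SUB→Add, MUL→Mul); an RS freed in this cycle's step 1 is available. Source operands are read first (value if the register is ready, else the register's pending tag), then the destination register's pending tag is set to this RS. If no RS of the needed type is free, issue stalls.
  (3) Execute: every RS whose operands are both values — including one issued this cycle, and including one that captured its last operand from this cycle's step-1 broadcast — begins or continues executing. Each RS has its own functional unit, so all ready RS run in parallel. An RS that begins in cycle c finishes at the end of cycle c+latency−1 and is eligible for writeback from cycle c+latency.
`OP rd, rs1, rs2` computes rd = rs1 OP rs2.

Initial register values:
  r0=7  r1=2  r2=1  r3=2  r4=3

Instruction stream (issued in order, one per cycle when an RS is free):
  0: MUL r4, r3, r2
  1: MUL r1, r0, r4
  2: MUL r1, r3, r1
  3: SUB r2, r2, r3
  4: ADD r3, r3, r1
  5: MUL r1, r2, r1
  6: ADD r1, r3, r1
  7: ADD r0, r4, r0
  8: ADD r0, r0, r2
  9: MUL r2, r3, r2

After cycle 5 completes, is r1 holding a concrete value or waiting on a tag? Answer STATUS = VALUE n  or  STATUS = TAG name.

  c1: issue MUL r4<-Mul1  regs: r0:7,r1:2,r2:1,r3:2,r4:Mul1
  c2: issue MUL r1<-Mul2  regs: r0:7,r1:Mul2,r2:1,r3:2,r4:Mul1
  c3: stall  regs: r0:7,r1:Mul2,r2:1,r3:2,r4:Mul1
  c4: stall  regs: r0:7,r1:Mul2,r2:1,r3:2,r4:Mul1
  c5: CDB Mul1=2; issue MUL r1<-Mul1  regs: r0:7,r1:Mul1,r2:1,r3:2,r4:2

STATUS = TAG Mul1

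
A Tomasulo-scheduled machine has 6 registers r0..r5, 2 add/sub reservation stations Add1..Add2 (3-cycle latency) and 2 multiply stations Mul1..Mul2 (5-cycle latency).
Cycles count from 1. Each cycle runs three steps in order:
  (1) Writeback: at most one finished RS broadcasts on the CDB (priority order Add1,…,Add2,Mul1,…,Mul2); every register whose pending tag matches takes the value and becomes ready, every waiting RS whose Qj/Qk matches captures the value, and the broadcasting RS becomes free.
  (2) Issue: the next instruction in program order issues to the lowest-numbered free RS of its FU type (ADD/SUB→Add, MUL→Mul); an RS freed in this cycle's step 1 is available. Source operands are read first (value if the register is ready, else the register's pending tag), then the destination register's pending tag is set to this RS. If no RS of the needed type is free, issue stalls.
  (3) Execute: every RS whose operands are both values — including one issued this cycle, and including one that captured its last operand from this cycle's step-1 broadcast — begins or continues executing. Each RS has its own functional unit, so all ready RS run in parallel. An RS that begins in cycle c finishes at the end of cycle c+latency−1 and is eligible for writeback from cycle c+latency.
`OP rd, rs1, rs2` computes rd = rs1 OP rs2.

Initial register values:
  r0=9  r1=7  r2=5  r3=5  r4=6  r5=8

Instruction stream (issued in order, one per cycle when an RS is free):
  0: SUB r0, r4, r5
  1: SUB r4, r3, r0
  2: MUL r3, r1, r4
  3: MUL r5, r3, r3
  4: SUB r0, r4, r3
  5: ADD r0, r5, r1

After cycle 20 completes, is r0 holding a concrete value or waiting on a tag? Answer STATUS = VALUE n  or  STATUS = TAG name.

c1: issue SUB r0<-Add1 | r0:Add1,r1:7,r2:5,r3:5,r4:6,r5:8
c2: issue SUB r4<-Add2 | r0:Add1,r1:7,r2:5,r3:5,r4:Add2,r5:8
c3: issue MUL r3<-Mul1 | r0:Add1,r1:7,r2:5,r3:Mul1,r4:Add2,r5:8
c4: CDB Add1=-2; issue MUL r5<-Mul2 | r0:-2,r1:7,r2:5,r3:Mul1,r4:Add2,r5:Mul2
c5: issue SUB r0<-Add1 | r0:Add1,r1:7,r2:5,r3:Mul1,r4:Add2,r5:Mul2
c6: stall | r0:Add1,r1:7,r2:5,r3:Mul1,r4:Add2,r5:Mul2
c7: CDB Add2=7; issue ADD r0<-Add2 | r0:Add2,r1:7,r2:5,r3:Mul1,r4:7,r5:Mul2
c8: - | r0:Add2,r1:7,r2:5,r3:Mul1,r4:7,r5:Mul2
c9: - | r0:Add2,r1:7,r2:5,r3:Mul1,r4:7,r5:Mul2
c10: - | r0:Add2,r1:7,r2:5,r3:Mul1,r4:7,r5:Mul2
c11: - | r0:Add2,r1:7,r2:5,r3:Mul1,r4:7,r5:Mul2
c12: CDB Mul1=49 | r0:Add2,r1:7,r2:5,r3:49,r4:7,r5:Mul2
c13: - | r0:Add2,r1:7,r2:5,r3:49,r4:7,r5:Mul2
c14: - | r0:Add2,r1:7,r2:5,r3:49,r4:7,r5:Mul2
c15: CDB Add1=-42 | r0:Add2,r1:7,r2:5,r3:49,r4:7,r5:Mul2
c16: - | r0:Add2,r1:7,r2:5,r3:49,r4:7,r5:Mul2
c17: CDB Mul2=2401 | r0:Add2,r1:7,r2:5,r3:49,r4:7,r5:2401
c18: - | r0:Add2,r1:7,r2:5,r3:49,r4:7,r5:2401
c19: - | r0:Add2,r1:7,r2:5,r3:49,r4:7,r5:2401
c20: CDB Add2=2408 | r0:2408,r1:7,r2:5,r3:49,r4:7,r5:2401

STATUS = VALUE 2408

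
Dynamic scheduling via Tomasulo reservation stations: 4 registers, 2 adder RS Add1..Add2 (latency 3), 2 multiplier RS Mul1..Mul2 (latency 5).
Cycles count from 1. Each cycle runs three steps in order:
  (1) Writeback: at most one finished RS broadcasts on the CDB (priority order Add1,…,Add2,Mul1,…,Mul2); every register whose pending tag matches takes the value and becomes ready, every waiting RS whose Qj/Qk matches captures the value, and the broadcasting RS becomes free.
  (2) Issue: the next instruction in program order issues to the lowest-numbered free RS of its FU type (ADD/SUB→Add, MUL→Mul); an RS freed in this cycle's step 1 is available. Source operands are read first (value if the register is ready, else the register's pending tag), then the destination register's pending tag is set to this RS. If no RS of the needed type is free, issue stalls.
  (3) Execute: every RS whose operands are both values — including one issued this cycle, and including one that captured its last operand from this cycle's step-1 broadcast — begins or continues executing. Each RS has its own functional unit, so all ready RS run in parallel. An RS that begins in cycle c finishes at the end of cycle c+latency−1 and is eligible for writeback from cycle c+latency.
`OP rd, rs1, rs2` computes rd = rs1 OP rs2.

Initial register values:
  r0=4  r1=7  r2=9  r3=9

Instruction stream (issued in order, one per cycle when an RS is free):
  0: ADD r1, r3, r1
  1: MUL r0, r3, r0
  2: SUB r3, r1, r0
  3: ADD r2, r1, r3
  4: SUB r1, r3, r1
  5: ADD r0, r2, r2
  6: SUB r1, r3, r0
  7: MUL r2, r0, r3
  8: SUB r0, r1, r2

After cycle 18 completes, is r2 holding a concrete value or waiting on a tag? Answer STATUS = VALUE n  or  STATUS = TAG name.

  c1: issue ADD r1<-Add1  regs: r0:4,r1:Add1,r2:9,r3:9
  c2: issue MUL r0<-Mul1  regs: r0:Mul1,r1:Add1,r2:9,r3:9
  c3: issue SUB r3<-Add2  regs: r0:Mul1,r1:Add1,r2:9,r3:Add2
  c4: CDB Add1=16; issue ADD r2<-Add1  regs: r0:Mul1,r1:16,r2:Add1,r3:Add2
  c5: stall  regs: r0:Mul1,r1:16,r2:Add1,r3:Add2
  c6: stall  regs: r0:Mul1,r1:16,r2:Add1,r3:Add2
  c7: CDB Mul1=36; stall  regs: r0:36,r1:16,r2:Add1,r3:Add2
  c8: stall  regs: r0:36,r1:16,r2:Add1,r3:Add2
  c9: stall  regs: r0:36,r1:16,r2:Add1,r3:Add2
  c10: CDB Add2=-20; issue SUB r1<-Add2  regs: r0:36,r1:Add2,r2:Add1,r3:-20
  c11: stall  regs: r0:36,r1:Add2,r2:Add1,r3:-20
  c12: stall  regs: r0:36,r1:Add2,r2:Add1,r3:-20
  c13: CDB Add1=-4; issue ADD r0<-Add1  regs: r0:Add1,r1:Add2,r2:-4,r3:-20
  c14: CDB Add2=-36; issue SUB r1<-Add2  regs: r0:Add1,r1:Add2,r2:-4,r3:-20
  c15: issue MUL r2<-Mul1  regs: r0:Add1,r1:Add2,r2:Mul1,r3:-20
  c16: CDB Add1=-8; issue SUB r0<-Add1  regs: r0:Add1,r1:Add2,r2:Mul1,r3:-20
  c17: -  regs: r0:Add1,r1:Add2,r2:Mul1,r3:-20
  c18: -  regs: r0:Add1,r1:Add2,r2:Mul1,r3:-20

STATUS = TAG Mul1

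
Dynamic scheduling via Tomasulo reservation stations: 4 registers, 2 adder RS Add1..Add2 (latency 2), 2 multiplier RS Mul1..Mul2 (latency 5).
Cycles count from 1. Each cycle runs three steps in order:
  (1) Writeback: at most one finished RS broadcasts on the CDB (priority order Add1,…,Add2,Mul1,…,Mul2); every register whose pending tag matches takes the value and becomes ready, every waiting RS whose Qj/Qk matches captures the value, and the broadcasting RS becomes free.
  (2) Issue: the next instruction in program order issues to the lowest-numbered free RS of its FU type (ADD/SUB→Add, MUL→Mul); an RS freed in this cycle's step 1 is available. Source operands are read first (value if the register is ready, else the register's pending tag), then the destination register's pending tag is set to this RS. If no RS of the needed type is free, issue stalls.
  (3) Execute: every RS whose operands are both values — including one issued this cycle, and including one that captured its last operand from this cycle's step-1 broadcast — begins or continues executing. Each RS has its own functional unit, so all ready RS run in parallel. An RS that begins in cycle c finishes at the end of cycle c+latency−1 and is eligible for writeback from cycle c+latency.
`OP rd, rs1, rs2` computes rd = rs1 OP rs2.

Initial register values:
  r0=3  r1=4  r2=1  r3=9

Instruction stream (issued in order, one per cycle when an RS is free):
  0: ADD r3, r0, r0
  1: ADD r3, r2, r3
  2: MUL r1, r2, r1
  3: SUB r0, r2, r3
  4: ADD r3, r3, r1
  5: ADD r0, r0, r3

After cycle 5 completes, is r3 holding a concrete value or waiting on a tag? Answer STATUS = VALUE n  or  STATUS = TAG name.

STATUS = TAG Add2

cycle 1: issue ADD r3<-Add1 // r0:3,r1:4,r2:1,r3:Add1
cycle 2: issue ADD r3<-Add2 // r0:3,r1:4,r2:1,r3:Add2
cycle 3: CDB Add1=6; issue MUL r1<-Mul1 // r0:3,r1:Mul1,r2:1,r3:Add2
cycle 4: issue SUB r0<-Add1 // r0:Add1,r1:Mul1,r2:1,r3:Add2
cycle 5: CDB Add2=7; issue ADD r3<-Add2 // r0:Add1,r1:Mul1,r2:1,r3:Add2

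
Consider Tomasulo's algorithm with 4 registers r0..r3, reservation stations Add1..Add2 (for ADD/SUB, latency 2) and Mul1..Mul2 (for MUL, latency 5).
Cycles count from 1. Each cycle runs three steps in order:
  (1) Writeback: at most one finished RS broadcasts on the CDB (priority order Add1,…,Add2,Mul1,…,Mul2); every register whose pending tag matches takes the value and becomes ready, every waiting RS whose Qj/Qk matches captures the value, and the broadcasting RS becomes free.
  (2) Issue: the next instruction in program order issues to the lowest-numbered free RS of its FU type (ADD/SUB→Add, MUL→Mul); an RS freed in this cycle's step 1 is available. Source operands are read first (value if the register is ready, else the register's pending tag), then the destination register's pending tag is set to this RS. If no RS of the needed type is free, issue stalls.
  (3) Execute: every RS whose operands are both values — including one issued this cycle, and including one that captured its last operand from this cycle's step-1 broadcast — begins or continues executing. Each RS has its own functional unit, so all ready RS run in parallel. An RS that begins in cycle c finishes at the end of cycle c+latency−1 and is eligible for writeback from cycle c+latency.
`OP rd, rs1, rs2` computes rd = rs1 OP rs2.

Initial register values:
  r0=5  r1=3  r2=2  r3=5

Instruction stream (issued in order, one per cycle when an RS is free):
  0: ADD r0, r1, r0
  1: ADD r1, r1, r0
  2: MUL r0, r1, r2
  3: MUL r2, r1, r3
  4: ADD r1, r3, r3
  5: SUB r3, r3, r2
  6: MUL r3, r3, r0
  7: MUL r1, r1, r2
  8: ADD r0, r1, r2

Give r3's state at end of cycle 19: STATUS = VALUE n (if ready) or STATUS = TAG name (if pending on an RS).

STATUS = VALUE -1100

  c1: issue ADD r0<-Add1  regs: r0:Add1,r1:3,r2:2,r3:5
  c2: issue ADD r1<-Add2  regs: r0:Add1,r1:Add2,r2:2,r3:5
  c3: CDB Add1=8; issue MUL r0<-Mul1  regs: r0:Mul1,r1:Add2,r2:2,r3:5
  c4: issue MUL r2<-Mul2  regs: r0:Mul1,r1:Add2,r2:Mul2,r3:5
  c5: CDB Add2=11; issue ADD r1<-Add1  regs: r0:Mul1,r1:Add1,r2:Mul2,r3:5
  c6: issue SUB r3<-Add2  regs: r0:Mul1,r1:Add1,r2:Mul2,r3:Add2
  c7: CDB Add1=10; stall  regs: r0:Mul1,r1:10,r2:Mul2,r3:Add2
  c8: stall  regs: r0:Mul1,r1:10,r2:Mul2,r3:Add2
  c9: stall  regs: r0:Mul1,r1:10,r2:Mul2,r3:Add2
  c10: CDB Mul1=22; issue MUL r3<-Mul1  regs: r0:22,r1:10,r2:Mul2,r3:Mul1
  c11: CDB Mul2=55; issue MUL r1<-Mul2  regs: r0:22,r1:Mul2,r2:55,r3:Mul1
  c12: issue ADD r0<-Add1  regs: r0:Add1,r1:Mul2,r2:55,r3:Mul1
  c13: CDB Add2=-50  regs: r0:Add1,r1:Mul2,r2:55,r3:Mul1
  c14: -  regs: r0:Add1,r1:Mul2,r2:55,r3:Mul1
  c15: -  regs: r0:Add1,r1:Mul2,r2:55,r3:Mul1
  c16: CDB Mul2=550  regs: r0:Add1,r1:550,r2:55,r3:Mul1
  c17: -  regs: r0:Add1,r1:550,r2:55,r3:Mul1
  c18: CDB Add1=605  regs: r0:605,r1:550,r2:55,r3:Mul1
  c19: CDB Mul1=-1100  regs: r0:605,r1:550,r2:55,r3:-1100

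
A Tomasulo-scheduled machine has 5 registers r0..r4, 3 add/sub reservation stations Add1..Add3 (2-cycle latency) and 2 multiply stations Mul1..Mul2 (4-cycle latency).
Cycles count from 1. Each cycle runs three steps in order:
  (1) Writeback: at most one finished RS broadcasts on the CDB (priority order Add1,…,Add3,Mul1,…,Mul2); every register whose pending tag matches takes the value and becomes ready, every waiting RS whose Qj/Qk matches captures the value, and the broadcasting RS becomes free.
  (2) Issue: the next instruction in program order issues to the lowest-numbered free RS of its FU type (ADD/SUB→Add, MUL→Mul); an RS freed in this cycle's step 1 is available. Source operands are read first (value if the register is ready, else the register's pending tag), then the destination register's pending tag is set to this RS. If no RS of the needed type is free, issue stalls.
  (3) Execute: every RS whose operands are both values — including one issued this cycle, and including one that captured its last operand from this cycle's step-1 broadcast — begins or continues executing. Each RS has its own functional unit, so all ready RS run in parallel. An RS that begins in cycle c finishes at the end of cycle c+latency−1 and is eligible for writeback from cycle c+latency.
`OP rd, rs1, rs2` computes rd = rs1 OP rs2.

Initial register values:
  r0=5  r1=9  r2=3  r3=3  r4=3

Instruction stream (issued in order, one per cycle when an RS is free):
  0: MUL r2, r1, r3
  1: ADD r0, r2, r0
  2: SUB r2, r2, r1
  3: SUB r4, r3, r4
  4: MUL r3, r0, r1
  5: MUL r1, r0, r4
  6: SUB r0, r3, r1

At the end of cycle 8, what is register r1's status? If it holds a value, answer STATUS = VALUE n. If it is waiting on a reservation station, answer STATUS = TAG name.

c1: issue MUL r2<-Mul1 | r0:5,r1:9,r2:Mul1,r3:3,r4:3
c2: issue ADD r0<-Add1 | r0:Add1,r1:9,r2:Mul1,r3:3,r4:3
c3: issue SUB r2<-Add2 | r0:Add1,r1:9,r2:Add2,r3:3,r4:3
c4: issue SUB r4<-Add3 | r0:Add1,r1:9,r2:Add2,r3:3,r4:Add3
c5: CDB Mul1=27; issue MUL r3<-Mul1 | r0:Add1,r1:9,r2:Add2,r3:Mul1,r4:Add3
c6: CDB Add3=0; issue MUL r1<-Mul2 | r0:Add1,r1:Mul2,r2:Add2,r3:Mul1,r4:0
c7: CDB Add1=32; issue SUB r0<-Add1 | r0:Add1,r1:Mul2,r2:Add2,r3:Mul1,r4:0
c8: CDB Add2=18 | r0:Add1,r1:Mul2,r2:18,r3:Mul1,r4:0

STATUS = TAG Mul2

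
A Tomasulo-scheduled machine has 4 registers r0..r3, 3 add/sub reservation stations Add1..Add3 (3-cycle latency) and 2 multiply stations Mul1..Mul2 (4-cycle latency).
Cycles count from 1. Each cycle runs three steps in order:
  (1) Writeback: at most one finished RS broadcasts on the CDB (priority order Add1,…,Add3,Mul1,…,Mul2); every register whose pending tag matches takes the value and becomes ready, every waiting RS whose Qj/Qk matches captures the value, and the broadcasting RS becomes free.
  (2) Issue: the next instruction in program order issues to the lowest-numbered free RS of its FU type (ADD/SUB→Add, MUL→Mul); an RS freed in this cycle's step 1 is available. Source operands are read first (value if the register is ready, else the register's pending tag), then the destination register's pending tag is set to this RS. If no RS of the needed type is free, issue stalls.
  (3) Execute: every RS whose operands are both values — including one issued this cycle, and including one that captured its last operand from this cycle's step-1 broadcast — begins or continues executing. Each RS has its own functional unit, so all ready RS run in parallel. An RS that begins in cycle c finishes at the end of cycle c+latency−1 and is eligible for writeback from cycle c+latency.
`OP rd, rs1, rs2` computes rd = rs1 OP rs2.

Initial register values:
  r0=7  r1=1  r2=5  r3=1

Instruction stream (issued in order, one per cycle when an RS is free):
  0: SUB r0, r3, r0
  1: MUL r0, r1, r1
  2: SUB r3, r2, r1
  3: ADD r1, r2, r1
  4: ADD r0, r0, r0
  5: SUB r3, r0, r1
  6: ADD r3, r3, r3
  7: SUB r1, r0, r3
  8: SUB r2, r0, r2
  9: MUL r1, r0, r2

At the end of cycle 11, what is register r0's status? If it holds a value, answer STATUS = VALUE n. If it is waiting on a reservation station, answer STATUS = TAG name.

STATUS = VALUE 2

cycle 1: issue SUB r0<-Add1 // r0:Add1,r1:1,r2:5,r3:1
cycle 2: issue MUL r0<-Mul1 // r0:Mul1,r1:1,r2:5,r3:1
cycle 3: issue SUB r3<-Add2 // r0:Mul1,r1:1,r2:5,r3:Add2
cycle 4: CDB Add1=-6; issue ADD r1<-Add1 // r0:Mul1,r1:Add1,r2:5,r3:Add2
cycle 5: issue ADD r0<-Add3 // r0:Add3,r1:Add1,r2:5,r3:Add2
cycle 6: CDB Add2=4; issue SUB r3<-Add2 // r0:Add3,r1:Add1,r2:5,r3:Add2
cycle 7: CDB Add1=6; issue ADD r3<-Add1 // r0:Add3,r1:6,r2:5,r3:Add1
cycle 8: CDB Mul1=1; stall // r0:Add3,r1:6,r2:5,r3:Add1
cycle 9: stall // r0:Add3,r1:6,r2:5,r3:Add1
cycle 10: stall // r0:Add3,r1:6,r2:5,r3:Add1
cycle 11: CDB Add3=2; issue SUB r1<-Add3 // r0:2,r1:Add3,r2:5,r3:Add1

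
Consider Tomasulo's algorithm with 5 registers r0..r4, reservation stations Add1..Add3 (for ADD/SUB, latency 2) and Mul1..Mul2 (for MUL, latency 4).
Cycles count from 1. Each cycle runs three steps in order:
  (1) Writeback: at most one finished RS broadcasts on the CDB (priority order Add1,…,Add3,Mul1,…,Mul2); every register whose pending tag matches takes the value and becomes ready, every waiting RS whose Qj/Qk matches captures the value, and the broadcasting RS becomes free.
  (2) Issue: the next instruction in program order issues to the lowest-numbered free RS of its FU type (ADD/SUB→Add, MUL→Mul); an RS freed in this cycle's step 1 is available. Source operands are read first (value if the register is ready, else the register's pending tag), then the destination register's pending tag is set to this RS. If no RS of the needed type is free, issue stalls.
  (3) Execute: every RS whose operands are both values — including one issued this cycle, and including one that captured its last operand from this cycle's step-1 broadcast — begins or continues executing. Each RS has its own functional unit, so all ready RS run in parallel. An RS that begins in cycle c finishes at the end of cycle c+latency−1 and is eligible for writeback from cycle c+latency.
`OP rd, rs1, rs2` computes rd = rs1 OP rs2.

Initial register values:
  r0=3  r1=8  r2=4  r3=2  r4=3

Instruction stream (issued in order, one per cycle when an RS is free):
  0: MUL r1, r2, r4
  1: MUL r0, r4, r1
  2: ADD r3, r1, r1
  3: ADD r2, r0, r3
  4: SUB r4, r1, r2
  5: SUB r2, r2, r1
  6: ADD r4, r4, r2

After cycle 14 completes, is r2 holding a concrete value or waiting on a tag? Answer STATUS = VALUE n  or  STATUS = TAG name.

c1: issue MUL r1<-Mul1 | r0:3,r1:Mul1,r2:4,r3:2,r4:3
c2: issue MUL r0<-Mul2 | r0:Mul2,r1:Mul1,r2:4,r3:2,r4:3
c3: issue ADD r3<-Add1 | r0:Mul2,r1:Mul1,r2:4,r3:Add1,r4:3
c4: issue ADD r2<-Add2 | r0:Mul2,r1:Mul1,r2:Add2,r3:Add1,r4:3
c5: CDB Mul1=12; issue SUB r4<-Add3 | r0:Mul2,r1:12,r2:Add2,r3:Add1,r4:Add3
c6: stall | r0:Mul2,r1:12,r2:Add2,r3:Add1,r4:Add3
c7: CDB Add1=24; issue SUB r2<-Add1 | r0:Mul2,r1:12,r2:Add1,r3:24,r4:Add3
c8: stall | r0:Mul2,r1:12,r2:Add1,r3:24,r4:Add3
c9: CDB Mul2=36; stall | r0:36,r1:12,r2:Add1,r3:24,r4:Add3
c10: stall | r0:36,r1:12,r2:Add1,r3:24,r4:Add3
c11: CDB Add2=60; issue ADD r4<-Add2 | r0:36,r1:12,r2:Add1,r3:24,r4:Add2
c12: - | r0:36,r1:12,r2:Add1,r3:24,r4:Add2
c13: CDB Add1=48 | r0:36,r1:12,r2:48,r3:24,r4:Add2
c14: CDB Add3=-48 | r0:36,r1:12,r2:48,r3:24,r4:Add2

STATUS = VALUE 48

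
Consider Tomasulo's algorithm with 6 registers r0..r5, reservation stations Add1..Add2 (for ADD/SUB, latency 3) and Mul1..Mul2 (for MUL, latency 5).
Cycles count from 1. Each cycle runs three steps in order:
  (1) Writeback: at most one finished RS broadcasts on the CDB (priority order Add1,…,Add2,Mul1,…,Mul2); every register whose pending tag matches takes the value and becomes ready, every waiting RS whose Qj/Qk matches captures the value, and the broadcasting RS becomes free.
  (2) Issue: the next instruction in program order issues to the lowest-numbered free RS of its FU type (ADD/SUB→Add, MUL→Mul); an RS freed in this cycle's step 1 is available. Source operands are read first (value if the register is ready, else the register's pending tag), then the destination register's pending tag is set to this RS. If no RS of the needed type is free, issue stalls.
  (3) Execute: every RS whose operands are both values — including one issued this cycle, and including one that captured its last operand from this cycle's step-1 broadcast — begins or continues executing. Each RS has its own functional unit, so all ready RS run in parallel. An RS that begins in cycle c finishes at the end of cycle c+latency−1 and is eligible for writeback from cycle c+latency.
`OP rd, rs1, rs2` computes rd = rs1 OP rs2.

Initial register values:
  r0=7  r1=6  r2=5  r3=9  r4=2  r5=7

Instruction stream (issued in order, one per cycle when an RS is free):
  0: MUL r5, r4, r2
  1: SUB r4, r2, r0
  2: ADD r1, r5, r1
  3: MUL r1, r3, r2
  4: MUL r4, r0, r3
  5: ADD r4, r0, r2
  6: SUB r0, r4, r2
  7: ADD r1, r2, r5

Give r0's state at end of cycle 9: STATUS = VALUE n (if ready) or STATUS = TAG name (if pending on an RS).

STATUS = TAG Add2

c1: issue MUL r5<-Mul1 | r0:7,r1:6,r2:5,r3:9,r4:2,r5:Mul1
c2: issue SUB r4<-Add1 | r0:7,r1:6,r2:5,r3:9,r4:Add1,r5:Mul1
c3: issue ADD r1<-Add2 | r0:7,r1:Add2,r2:5,r3:9,r4:Add1,r5:Mul1
c4: issue MUL r1<-Mul2 | r0:7,r1:Mul2,r2:5,r3:9,r4:Add1,r5:Mul1
c5: CDB Add1=-2; stall | r0:7,r1:Mul2,r2:5,r3:9,r4:-2,r5:Mul1
c6: CDB Mul1=10; issue MUL r4<-Mul1 | r0:7,r1:Mul2,r2:5,r3:9,r4:Mul1,r5:10
c7: issue ADD r4<-Add1 | r0:7,r1:Mul2,r2:5,r3:9,r4:Add1,r5:10
c8: stall | r0:7,r1:Mul2,r2:5,r3:9,r4:Add1,r5:10
c9: CDB Add2=16; issue SUB r0<-Add2 | r0:Add2,r1:Mul2,r2:5,r3:9,r4:Add1,r5:10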